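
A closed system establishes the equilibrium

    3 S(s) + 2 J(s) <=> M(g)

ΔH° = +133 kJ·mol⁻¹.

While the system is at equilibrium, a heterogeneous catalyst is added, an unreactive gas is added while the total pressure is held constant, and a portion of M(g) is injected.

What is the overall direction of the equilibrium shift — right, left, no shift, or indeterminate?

A catalyst speeds both forward and reverse rates equally; it changes neither Q nor K — no shift from this change.
Adding inert gas at constant total pressure expands the volume and lowers every reacting partial pressure. With Δn_gas = 1 − 0 = +1, Q moves away from K toward the side with fewer gas moles, so the system shifts toward the side with more gas moles — to the right.
Adding M (g), a product, drives the reaction to the left.
The individual effects push in opposite directions; without quantitative information the net direction cannot be determined.

cannot be determined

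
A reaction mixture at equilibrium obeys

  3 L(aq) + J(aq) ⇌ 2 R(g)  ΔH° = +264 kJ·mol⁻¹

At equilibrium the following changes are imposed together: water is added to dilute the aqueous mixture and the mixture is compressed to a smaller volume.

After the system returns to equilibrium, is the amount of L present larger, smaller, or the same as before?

increases

Dilution lowers every aqueous concentration by the same factor. Δn_aq = 0 − 4 = -4, so the system shifts toward the side with more dissolved moles — to the left.
Gas moles: reactants 0, products 2 (Δn_gas = +2). Compression shifts the system toward the side with fewer moles of gas — to the left.
The net shift is to the left. L is a reactant, so its amount increases.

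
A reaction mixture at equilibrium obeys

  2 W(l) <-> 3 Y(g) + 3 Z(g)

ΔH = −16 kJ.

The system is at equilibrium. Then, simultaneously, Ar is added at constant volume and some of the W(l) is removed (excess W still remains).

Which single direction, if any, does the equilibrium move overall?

no shift

At constant volume, adding an inert gas leaves every reacting species' partial pressure unchanged, so Q is unchanged — no shift from this change.
W is a pure liquid; its activity is 1 regardless of amount, so Q is unaffected — no shift from this change.
None of the changes alters Q relative to K, so there is no net shift.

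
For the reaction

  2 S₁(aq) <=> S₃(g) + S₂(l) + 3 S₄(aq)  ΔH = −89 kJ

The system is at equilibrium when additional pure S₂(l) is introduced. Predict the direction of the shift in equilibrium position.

S₂ is a pure liquid; its activity is 1 regardless of amount, so Q is unaffected — no shift from this change.

no shift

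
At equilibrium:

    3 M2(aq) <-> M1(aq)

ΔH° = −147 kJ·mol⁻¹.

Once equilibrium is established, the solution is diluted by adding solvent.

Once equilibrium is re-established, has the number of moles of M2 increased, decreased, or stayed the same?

increases

Dilution lowers every aqueous concentration by the same factor. Δn_aq = 1 − 3 = -2, so the system shifts toward the side with more dissolved moles — to the left.
The net shift is to the left. M2 is a reactant, so its amount increases.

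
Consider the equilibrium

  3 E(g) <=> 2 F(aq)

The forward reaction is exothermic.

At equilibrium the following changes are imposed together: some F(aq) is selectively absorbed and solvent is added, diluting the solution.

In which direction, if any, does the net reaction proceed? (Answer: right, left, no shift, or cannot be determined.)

right

Removing F (aq), a product, drives the reaction to the right.
Dilution lowers every aqueous concentration by the same factor. Δn_aq = 2 − 0 = +2, so the system shifts toward the side with more dissolved moles — to the right.
All effects act in the same direction — net shift to the right.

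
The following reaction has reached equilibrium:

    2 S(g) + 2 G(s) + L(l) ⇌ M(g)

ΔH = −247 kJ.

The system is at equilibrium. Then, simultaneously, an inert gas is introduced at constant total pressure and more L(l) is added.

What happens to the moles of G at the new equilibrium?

increases

Adding inert gas at constant total pressure expands the volume and lowers every reacting partial pressure. With Δn_gas = 1 − 2 = -1, Q moves away from K toward the side with fewer gas moles, so the system shifts toward the side with more gas moles — to the left.
L is a pure liquid; its activity is 1 regardless of amount, so Q is unaffected — no shift from this change.
The net shift is to the left. G is a reactant, so its amount increases.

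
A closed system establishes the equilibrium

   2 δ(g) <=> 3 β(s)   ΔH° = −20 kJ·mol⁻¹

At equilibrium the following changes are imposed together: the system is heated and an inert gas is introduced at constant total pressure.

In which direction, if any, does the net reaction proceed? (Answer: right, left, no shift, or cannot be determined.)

left

The forward reaction is exothermic. Raising T favours the endothermic direction — shift to the left.
Adding inert gas at constant total pressure expands the volume and lowers every reacting partial pressure. With Δn_gas = 0 − 2 = -2, Q moves away from K toward the side with fewer gas moles, so the system shifts toward the side with more gas moles — to the left.
All effects act in the same direction — net shift to the left.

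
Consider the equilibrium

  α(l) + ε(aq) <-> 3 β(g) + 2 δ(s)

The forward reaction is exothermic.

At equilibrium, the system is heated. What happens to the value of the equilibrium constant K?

K depends on temperature via the van 't Hoff relation. The forward reaction is exothermic, so raising T decreases K.

decreases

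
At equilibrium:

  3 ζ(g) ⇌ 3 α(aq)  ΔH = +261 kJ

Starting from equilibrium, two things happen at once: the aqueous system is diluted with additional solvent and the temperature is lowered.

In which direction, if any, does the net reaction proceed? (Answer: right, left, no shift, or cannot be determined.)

Dilution lowers every aqueous concentration by the same factor. Δn_aq = 3 − 0 = +3, so the system shifts toward the side with more dissolved moles — to the right.
The forward reaction is endothermic. Lowering T favours the exothermic direction — shift to the left.
The individual effects push in opposite directions; without quantitative information the net direction cannot be determined.

cannot be determined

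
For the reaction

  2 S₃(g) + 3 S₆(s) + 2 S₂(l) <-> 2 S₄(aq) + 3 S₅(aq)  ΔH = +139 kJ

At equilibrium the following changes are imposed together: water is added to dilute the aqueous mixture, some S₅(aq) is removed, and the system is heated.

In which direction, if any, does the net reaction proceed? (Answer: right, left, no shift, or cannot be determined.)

right

Dilution lowers every aqueous concentration by the same factor. Δn_aq = 5 − 0 = +5, so the system shifts toward the side with more dissolved moles — to the right.
Removing S₅ (aq), a product, drives the reaction to the right.
The forward reaction is endothermic. Raising T favours the endothermic direction — shift to the right.
All effects act in the same direction — net shift to the right.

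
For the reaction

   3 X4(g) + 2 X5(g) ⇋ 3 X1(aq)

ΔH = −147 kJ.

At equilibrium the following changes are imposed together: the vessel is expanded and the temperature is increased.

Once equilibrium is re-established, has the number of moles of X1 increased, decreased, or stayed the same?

decreases

Gas moles: reactants 5, products 0 (Δn_gas = -5). Expansion shifts the system toward the side with more moles of gas — to the left.
The forward reaction is exothermic. Raising T favours the endothermic direction — shift to the left.
The net shift is to the left. X1 is a product, so its amount decreases.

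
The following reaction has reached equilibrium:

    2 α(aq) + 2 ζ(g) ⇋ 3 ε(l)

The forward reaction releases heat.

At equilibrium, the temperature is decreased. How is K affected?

increases

K depends on temperature via the van 't Hoff relation. The forward reaction is exothermic, so lowering T increases K.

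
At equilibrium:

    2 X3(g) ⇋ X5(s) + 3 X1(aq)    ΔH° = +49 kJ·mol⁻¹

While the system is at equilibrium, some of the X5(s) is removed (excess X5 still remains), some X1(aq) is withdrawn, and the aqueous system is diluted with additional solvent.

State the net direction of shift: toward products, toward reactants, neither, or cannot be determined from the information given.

right

X5 is a pure solid; its activity is 1 regardless of amount, so Q is unaffected — no shift from this change.
Removing X1 (aq), a product, drives the reaction to the right.
Dilution lowers every aqueous concentration by the same factor. Δn_aq = 3 − 0 = +3, so the system shifts toward the side with more dissolved moles — to the right.
Only the nonzero effect(s) matter; the net shift is to the right.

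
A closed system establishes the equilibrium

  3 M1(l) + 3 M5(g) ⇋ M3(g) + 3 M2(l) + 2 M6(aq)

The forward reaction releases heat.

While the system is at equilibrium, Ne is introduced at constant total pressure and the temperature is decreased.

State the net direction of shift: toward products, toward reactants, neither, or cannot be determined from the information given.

Adding inert gas at constant total pressure expands the volume and lowers every reacting partial pressure. With Δn_gas = 1 − 3 = -2, Q moves away from K toward the side with fewer gas moles, so the system shifts toward the side with more gas moles — to the left.
The forward reaction is exothermic. Lowering T favours the exothermic direction — shift to the right.
The individual effects push in opposite directions; without quantitative information the net direction cannot be determined.

cannot be determined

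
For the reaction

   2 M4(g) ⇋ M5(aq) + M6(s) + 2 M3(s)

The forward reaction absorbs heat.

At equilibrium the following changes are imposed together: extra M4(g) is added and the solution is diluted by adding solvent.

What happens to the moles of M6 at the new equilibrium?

increases

Adding M4 (g), a reactant, drives the reaction to the right.
Dilution lowers every aqueous concentration by the same factor. Δn_aq = 1 − 0 = +1, so the system shifts toward the side with more dissolved moles — to the right.
The net shift is to the right. M6 is a product, so its amount increases.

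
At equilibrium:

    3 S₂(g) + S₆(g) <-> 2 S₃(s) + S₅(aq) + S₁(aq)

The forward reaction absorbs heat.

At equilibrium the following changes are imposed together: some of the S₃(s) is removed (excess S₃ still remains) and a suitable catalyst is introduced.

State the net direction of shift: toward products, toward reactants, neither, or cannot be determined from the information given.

S₃ is a pure solid; its activity is 1 regardless of amount, so Q is unaffected — no shift from this change.
A catalyst speeds both forward and reverse rates equally; it changes neither Q nor K — no shift from this change.
None of the changes alters Q relative to K, so there is no net shift.

no shift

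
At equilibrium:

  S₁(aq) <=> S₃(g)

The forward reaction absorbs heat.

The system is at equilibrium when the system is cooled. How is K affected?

K depends on temperature via the van 't Hoff relation. The forward reaction is endothermic, so lowering T decreases K.

decreases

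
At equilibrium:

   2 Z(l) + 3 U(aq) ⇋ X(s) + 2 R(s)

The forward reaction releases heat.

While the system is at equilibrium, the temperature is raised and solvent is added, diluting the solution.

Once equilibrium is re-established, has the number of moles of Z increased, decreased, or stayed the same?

increases

The forward reaction is exothermic. Raising T favours the endothermic direction — shift to the left.
Dilution lowers every aqueous concentration by the same factor. Δn_aq = 0 − 3 = -3, so the system shifts toward the side with more dissolved moles — to the left.
The net shift is to the left. Z is a reactant, so its amount increases.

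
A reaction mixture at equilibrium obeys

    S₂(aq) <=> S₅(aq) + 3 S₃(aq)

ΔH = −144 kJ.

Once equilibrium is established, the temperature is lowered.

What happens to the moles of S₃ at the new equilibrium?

The forward reaction is exothermic. Lowering T favours the exothermic direction — shift to the right.
The net shift is to the right. S₃ is a product, so its amount increases.

increases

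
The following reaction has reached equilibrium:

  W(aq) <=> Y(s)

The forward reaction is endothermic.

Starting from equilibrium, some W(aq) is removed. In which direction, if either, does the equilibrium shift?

left

Removing W (aq), a reactant, drives the reaction to the left.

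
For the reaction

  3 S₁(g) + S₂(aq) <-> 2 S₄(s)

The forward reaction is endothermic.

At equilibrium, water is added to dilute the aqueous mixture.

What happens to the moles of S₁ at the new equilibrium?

increases

Dilution lowers every aqueous concentration by the same factor. Δn_aq = 0 − 1 = -1, so the system shifts toward the side with more dissolved moles — to the left.
The net shift is to the left. S₁ is a reactant, so its amount increases.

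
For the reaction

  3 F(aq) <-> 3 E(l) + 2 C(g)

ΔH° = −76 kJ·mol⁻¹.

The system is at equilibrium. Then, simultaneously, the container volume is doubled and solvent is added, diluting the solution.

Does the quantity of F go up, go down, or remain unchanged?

cannot be determined

Gas moles: reactants 0, products 2 (Δn_gas = +2). Expansion shifts the system toward the side with more moles of gas — to the right.
Dilution lowers every aqueous concentration by the same factor. Δn_aq = 0 − 3 = -3, so the system shifts toward the side with more dissolved moles — to the left.
The two effects oppose each other, so the net shift — and hence the change in F — cannot be determined from the given information.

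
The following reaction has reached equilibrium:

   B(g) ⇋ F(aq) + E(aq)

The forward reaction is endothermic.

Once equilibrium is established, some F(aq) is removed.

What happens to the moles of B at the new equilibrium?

Removing F (aq), a product, drives the reaction to the right.
The net shift is to the right. B is a reactant, so its amount decreases.

decreases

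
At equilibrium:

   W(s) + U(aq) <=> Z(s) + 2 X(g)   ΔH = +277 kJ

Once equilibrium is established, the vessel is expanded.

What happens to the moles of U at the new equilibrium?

Gas moles: reactants 0, products 2 (Δn_gas = +2). Expansion shifts the system toward the side with more moles of gas — to the right.
The net shift is to the right. U is a reactant, so its amount decreases.

decreases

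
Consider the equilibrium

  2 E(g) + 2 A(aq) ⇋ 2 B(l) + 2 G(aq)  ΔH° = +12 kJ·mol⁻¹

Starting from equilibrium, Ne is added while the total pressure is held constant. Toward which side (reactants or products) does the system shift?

left

Adding inert gas at constant total pressure expands the volume and lowers every reacting partial pressure. With Δn_gas = 0 − 2 = -2, Q moves away from K toward the side with fewer gas moles, so the system shifts toward the side with more gas moles — to the left.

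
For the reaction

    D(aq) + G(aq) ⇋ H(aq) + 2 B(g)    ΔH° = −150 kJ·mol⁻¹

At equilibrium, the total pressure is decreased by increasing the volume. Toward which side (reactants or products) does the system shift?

Gas moles: reactants 0, products 2 (Δn_gas = +2). Expansion shifts the system toward the side with more moles of gas — to the right.

right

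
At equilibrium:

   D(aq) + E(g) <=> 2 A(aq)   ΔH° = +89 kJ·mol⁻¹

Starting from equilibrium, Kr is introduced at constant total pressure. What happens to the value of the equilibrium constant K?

The equilibrium constant depends only on temperature. This perturbation may move the position of equilibrium, but since T is unchanged, K itself is unchanged.

unchanged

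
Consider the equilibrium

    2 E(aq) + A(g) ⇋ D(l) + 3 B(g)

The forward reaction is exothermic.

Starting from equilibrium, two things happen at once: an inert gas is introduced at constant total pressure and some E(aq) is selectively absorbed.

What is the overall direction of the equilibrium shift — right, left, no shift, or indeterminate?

cannot be determined

Adding inert gas at constant total pressure expands the volume and lowers every reacting partial pressure. With Δn_gas = 3 − 1 = +2, Q moves away from K toward the side with fewer gas moles, so the system shifts toward the side with more gas moles — to the right.
Removing E (aq), a reactant, drives the reaction to the left.
The individual effects push in opposite directions; without quantitative information the net direction cannot be determined.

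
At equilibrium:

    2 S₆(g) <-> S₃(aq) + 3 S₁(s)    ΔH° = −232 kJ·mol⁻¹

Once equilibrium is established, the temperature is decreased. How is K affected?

increases

K depends on temperature via the van 't Hoff relation. The forward reaction is exothermic, so lowering T increases K.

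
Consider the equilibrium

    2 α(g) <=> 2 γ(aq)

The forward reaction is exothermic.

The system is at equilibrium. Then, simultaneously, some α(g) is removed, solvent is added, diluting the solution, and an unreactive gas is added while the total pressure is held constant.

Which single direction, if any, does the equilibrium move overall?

cannot be determined

Removing α (g), a reactant, drives the reaction to the left.
Dilution lowers every aqueous concentration by the same factor. Δn_aq = 2 − 0 = +2, so the system shifts toward the side with more dissolved moles — to the right.
Adding inert gas at constant total pressure expands the volume and lowers every reacting partial pressure. With Δn_gas = 0 − 2 = -2, Q moves away from K toward the side with fewer gas moles, so the system shifts toward the side with more gas moles — to the left.
The individual effects push in opposite directions; without quantitative information the net direction cannot be determined.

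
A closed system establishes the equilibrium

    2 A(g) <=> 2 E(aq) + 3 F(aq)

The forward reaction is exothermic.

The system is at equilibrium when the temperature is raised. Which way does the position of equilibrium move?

left

The forward reaction is exothermic. Raising T favours the endothermic direction — shift to the left.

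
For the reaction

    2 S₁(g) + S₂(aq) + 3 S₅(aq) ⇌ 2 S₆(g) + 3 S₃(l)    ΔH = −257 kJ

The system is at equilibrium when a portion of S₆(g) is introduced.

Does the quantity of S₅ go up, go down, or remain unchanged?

Adding S₆ (g), a product, drives the reaction to the left.
The net shift is to the left. S₅ is a reactant, so its amount increases.

increases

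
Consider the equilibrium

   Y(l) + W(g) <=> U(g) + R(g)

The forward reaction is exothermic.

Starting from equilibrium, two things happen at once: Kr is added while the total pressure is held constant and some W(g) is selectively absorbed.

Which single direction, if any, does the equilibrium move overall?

Adding inert gas at constant total pressure expands the volume and lowers every reacting partial pressure. With Δn_gas = 2 − 1 = +1, Q moves away from K toward the side with fewer gas moles, so the system shifts toward the side with more gas moles — to the right.
Removing W (g), a reactant, drives the reaction to the left.
The individual effects push in opposite directions; without quantitative information the net direction cannot be determined.

cannot be determined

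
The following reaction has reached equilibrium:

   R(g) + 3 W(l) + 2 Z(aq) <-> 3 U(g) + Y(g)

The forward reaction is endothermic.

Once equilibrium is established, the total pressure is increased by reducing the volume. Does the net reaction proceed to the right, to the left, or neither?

left

Gas moles: reactants 1, products 4 (Δn_gas = +3). Compression shifts the system toward the side with fewer moles of gas — to the left.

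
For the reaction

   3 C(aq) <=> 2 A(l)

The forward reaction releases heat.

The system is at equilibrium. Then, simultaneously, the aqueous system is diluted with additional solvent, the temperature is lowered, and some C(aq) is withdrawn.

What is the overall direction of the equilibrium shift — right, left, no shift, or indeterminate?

Dilution lowers every aqueous concentration by the same factor. Δn_aq = 0 − 3 = -3, so the system shifts toward the side with more dissolved moles — to the left.
The forward reaction is exothermic. Lowering T favours the exothermic direction — shift to the right.
Removing C (aq), a reactant, drives the reaction to the left.
The individual effects push in opposite directions; without quantitative information the net direction cannot be determined.

cannot be determined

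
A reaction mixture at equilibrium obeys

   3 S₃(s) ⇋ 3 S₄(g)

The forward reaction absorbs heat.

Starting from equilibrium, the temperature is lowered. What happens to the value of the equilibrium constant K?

K depends on temperature via the van 't Hoff relation. The forward reaction is endothermic, so lowering T decreases K.

decreases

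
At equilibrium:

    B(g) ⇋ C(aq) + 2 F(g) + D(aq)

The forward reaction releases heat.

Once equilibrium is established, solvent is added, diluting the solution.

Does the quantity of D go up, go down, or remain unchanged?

increases

Dilution lowers every aqueous concentration by the same factor. Δn_aq = 2 − 0 = +2, so the system shifts toward the side with more dissolved moles — to the right.
The net shift is to the right. D is a product, so its amount increases.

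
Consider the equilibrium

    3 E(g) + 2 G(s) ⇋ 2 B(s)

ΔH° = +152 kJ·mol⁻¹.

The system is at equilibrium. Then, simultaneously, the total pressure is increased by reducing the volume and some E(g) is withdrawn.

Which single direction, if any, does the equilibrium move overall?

cannot be determined

Gas moles: reactants 3, products 0 (Δn_gas = -3). Compression shifts the system toward the side with fewer moles of gas — to the right.
Removing E (g), a reactant, drives the reaction to the left.
The individual effects push in opposite directions; without quantitative information the net direction cannot be determined.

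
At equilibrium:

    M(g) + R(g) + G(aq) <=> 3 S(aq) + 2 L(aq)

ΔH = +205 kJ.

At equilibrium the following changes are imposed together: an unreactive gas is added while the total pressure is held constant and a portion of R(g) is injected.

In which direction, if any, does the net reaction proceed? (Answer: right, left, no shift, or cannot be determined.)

Adding inert gas at constant total pressure expands the volume and lowers every reacting partial pressure. With Δn_gas = 0 − 2 = -2, Q moves away from K toward the side with fewer gas moles, so the system shifts toward the side with more gas moles — to the left.
Adding R (g), a reactant, drives the reaction to the right.
The individual effects push in opposite directions; without quantitative information the net direction cannot be determined.

cannot be determined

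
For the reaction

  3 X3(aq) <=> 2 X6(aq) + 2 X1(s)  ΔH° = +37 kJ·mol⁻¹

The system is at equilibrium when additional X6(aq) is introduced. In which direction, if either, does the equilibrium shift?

Adding X6 (aq), a product, drives the reaction to the left.

left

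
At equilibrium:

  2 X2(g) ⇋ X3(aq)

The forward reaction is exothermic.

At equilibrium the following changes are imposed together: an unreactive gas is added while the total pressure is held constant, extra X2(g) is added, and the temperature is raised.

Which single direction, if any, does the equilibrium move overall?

Adding inert gas at constant total pressure expands the volume and lowers every reacting partial pressure. With Δn_gas = 0 − 2 = -2, Q moves away from K toward the side with fewer gas moles, so the system shifts toward the side with more gas moles — to the left.
Adding X2 (g), a reactant, drives the reaction to the right.
The forward reaction is exothermic. Raising T favours the endothermic direction — shift to the left.
The individual effects push in opposite directions; without quantitative information the net direction cannot be determined.

cannot be determined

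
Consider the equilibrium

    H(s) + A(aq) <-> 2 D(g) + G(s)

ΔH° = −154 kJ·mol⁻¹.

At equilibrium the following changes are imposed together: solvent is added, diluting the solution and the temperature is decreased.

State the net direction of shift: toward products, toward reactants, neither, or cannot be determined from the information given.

Dilution lowers every aqueous concentration by the same factor. Δn_aq = 0 − 1 = -1, so the system shifts toward the side with more dissolved moles — to the left.
The forward reaction is exothermic. Lowering T favours the exothermic direction — shift to the right.
The individual effects push in opposite directions; without quantitative information the net direction cannot be determined.

cannot be determined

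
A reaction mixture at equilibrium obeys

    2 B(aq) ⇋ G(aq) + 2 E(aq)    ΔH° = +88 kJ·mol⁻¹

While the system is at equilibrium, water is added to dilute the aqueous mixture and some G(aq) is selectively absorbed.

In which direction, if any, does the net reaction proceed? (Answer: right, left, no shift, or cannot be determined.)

Dilution lowers every aqueous concentration by the same factor. Δn_aq = 3 − 2 = +1, so the system shifts toward the side with more dissolved moles — to the right.
Removing G (aq), a product, drives the reaction to the right.
All effects act in the same direction — net shift to the right.

right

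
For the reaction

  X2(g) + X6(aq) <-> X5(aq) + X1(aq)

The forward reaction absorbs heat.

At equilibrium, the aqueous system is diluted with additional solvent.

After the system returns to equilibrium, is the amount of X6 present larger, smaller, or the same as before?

Dilution lowers every aqueous concentration by the same factor. Δn_aq = 2 − 1 = +1, so the system shifts toward the side with more dissolved moles — to the right.
The net shift is to the right. X6 is a reactant, so its amount decreases.

decreases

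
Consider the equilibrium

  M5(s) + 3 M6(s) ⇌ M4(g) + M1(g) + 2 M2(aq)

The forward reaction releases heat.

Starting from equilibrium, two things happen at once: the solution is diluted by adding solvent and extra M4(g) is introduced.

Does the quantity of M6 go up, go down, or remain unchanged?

cannot be determined

Dilution lowers every aqueous concentration by the same factor. Δn_aq = 2 − 0 = +2, so the system shifts toward the side with more dissolved moles — to the right.
Adding M4 (g), a product, drives the reaction to the left.
The two effects oppose each other, so the net shift — and hence the change in M6 — cannot be determined from the given information.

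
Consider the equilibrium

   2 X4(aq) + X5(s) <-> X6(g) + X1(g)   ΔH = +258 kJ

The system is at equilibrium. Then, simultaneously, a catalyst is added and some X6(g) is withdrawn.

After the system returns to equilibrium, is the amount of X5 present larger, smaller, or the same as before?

A catalyst speeds both forward and reverse rates equally; it changes neither Q nor K — no shift from this change.
Removing X6 (g), a product, drives the reaction to the right.
The net shift is to the right. X5 is a reactant, so its amount decreases.

decreases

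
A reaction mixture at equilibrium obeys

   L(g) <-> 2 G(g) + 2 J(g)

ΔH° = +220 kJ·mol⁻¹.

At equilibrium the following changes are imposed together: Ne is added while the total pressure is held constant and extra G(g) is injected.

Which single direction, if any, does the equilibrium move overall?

cannot be determined

Adding inert gas at constant total pressure expands the volume and lowers every reacting partial pressure. With Δn_gas = 4 − 1 = +3, Q moves away from K toward the side with fewer gas moles, so the system shifts toward the side with more gas moles — to the right.
Adding G (g), a product, drives the reaction to the left.
The individual effects push in opposite directions; without quantitative information the net direction cannot be determined.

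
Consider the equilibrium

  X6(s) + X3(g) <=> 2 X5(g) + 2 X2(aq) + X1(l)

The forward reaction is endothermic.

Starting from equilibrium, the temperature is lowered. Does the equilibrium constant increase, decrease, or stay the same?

K depends on temperature via the van 't Hoff relation. The forward reaction is endothermic, so lowering T decreases K.

decreases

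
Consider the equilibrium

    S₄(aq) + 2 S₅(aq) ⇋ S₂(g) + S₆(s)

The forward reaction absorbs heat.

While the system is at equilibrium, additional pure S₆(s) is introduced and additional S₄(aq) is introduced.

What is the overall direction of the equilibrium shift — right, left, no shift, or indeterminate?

right

S₆ is a pure solid; its activity is 1 regardless of amount, so Q is unaffected — no shift from this change.
Adding S₄ (aq), a reactant, drives the reaction to the right.
Only the nonzero effect(s) matter; the net shift is to the right.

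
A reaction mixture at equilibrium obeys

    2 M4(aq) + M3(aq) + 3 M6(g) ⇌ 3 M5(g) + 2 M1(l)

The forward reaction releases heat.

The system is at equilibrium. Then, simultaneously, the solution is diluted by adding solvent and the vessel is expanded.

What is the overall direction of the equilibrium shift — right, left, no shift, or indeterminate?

left

Dilution lowers every aqueous concentration by the same factor. Δn_aq = 0 − 3 = -3, so the system shifts toward the side with more dissolved moles — to the left.
Gas moles: reactants 3, products 3. Δn_gas = 0, so a volume change leaves Q equal to K — no shift from this change.
Only the nonzero effect(s) matter; the net shift is to the left.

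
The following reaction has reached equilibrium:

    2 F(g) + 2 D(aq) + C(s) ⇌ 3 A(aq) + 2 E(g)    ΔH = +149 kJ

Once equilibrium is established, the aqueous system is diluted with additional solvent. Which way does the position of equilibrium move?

right

Dilution lowers every aqueous concentration by the same factor. Δn_aq = 3 − 2 = +1, so the system shifts toward the side with more dissolved moles — to the right.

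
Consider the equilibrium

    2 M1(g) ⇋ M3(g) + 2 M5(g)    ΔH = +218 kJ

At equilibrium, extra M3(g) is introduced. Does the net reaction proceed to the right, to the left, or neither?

Adding M3 (g), a product, drives the reaction to the left.

left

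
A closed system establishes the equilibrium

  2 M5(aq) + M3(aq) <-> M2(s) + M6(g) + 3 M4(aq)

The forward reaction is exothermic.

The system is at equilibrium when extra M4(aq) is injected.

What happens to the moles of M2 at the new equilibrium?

Adding M4 (aq), a product, drives the reaction to the left.
The net shift is to the left. M2 is a product, so its amount decreases.

decreases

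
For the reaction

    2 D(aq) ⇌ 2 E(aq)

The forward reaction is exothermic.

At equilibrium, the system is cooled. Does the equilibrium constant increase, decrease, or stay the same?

increases

K depends on temperature via the van 't Hoff relation. The forward reaction is exothermic, so lowering T increases K.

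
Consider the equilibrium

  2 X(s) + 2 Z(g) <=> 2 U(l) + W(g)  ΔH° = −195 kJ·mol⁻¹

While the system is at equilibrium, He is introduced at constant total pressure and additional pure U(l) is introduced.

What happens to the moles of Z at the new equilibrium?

increases

Adding inert gas at constant total pressure expands the volume and lowers every reacting partial pressure. With Δn_gas = 1 − 2 = -1, Q moves away from K toward the side with fewer gas moles, so the system shifts toward the side with more gas moles — to the left.
U is a pure liquid; its activity is 1 regardless of amount, so Q is unaffected — no shift from this change.
The net shift is to the left. Z is a reactant, so its amount increases.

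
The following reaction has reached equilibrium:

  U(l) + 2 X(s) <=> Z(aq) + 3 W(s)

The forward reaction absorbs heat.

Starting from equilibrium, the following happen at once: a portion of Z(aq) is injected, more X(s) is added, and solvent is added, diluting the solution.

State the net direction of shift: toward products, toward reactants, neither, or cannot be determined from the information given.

cannot be determined

Adding Z (aq), a product, drives the reaction to the left.
X is a pure solid; its activity is 1 regardless of amount, so Q is unaffected — no shift from this change.
Dilution lowers every aqueous concentration by the same factor. Δn_aq = 1 − 0 = +1, so the system shifts toward the side with more dissolved moles — to the right.
The individual effects push in opposite directions; without quantitative information the net direction cannot be determined.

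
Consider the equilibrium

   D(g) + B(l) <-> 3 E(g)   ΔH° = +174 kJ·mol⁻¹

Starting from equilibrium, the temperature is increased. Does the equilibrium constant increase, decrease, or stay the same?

increases

K depends on temperature via the van 't Hoff relation. The forward reaction is endothermic, so raising T increases K.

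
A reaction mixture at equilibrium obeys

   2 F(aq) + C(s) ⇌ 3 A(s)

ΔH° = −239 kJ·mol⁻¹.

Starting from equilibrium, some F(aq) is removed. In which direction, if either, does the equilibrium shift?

left

Removing F (aq), a reactant, drives the reaction to the left.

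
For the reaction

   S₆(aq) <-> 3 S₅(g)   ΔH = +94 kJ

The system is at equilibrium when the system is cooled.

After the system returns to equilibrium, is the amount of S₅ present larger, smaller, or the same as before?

decreases

The forward reaction is endothermic. Lowering T favours the exothermic direction — shift to the left.
The net shift is to the left. S₅ is a product, so its amount decreases.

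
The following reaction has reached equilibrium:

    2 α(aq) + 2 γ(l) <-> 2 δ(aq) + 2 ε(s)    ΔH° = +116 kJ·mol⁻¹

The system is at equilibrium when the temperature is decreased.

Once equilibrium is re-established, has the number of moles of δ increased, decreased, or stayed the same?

decreases

The forward reaction is endothermic. Lowering T favours the exothermic direction — shift to the left.
The net shift is to the left. δ is a product, so its amount decreases.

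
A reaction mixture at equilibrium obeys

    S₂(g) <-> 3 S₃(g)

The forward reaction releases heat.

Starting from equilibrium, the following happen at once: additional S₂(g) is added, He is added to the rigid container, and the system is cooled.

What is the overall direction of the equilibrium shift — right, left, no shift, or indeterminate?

right

Adding S₂ (g), a reactant, drives the reaction to the right.
At constant volume, adding an inert gas leaves every reacting species' partial pressure unchanged, so Q is unchanged — no shift from this change.
The forward reaction is exothermic. Lowering T favours the exothermic direction — shift to the right.
Only the nonzero effect(s) matter; the net shift is to the right.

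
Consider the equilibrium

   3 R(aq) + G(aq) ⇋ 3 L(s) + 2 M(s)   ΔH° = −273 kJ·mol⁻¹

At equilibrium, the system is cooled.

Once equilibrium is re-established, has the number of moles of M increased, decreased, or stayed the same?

The forward reaction is exothermic. Lowering T favours the exothermic direction — shift to the right.
The net shift is to the right. M is a product, so its amount increases.

increases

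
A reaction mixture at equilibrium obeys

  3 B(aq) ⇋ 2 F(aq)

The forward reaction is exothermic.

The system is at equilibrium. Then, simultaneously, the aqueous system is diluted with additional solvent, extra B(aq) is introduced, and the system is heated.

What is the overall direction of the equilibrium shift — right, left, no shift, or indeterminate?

cannot be determined

Dilution lowers every aqueous concentration by the same factor. Δn_aq = 2 − 3 = -1, so the system shifts toward the side with more dissolved moles — to the left.
Adding B (aq), a reactant, drives the reaction to the right.
The forward reaction is exothermic. Raising T favours the endothermic direction — shift to the left.
The individual effects push in opposite directions; without quantitative information the net direction cannot be determined.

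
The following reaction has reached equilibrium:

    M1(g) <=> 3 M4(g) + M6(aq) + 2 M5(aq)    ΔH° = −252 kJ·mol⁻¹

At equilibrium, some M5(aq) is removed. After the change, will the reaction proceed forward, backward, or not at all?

Removing M5 (aq), a product, drives the reaction to the right.

right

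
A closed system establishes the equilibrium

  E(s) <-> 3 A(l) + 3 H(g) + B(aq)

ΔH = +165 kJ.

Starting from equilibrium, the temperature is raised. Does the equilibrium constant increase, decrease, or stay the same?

K depends on temperature via the van 't Hoff relation. The forward reaction is endothermic, so raising T increases K.

increases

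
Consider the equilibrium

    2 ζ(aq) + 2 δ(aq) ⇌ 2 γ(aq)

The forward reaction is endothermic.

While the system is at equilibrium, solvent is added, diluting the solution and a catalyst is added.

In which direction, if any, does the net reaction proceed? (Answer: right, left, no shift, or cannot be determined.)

left

Dilution lowers every aqueous concentration by the same factor. Δn_aq = 2 − 4 = -2, so the system shifts toward the side with more dissolved moles — to the left.
A catalyst speeds both forward and reverse rates equally; it changes neither Q nor K — no shift from this change.
Only the nonzero effect(s) matter; the net shift is to the left.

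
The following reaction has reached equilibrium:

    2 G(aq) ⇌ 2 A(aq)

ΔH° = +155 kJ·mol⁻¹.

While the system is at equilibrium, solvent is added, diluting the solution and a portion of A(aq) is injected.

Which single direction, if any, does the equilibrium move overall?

left

Dilution scales every aqueous concentration by the same factor. Δn_aq = 2 − 2 = 0, so Q is unchanged — no shift.
Adding A (aq), a product, drives the reaction to the left.
Only the nonzero effect(s) matter; the net shift is to the left.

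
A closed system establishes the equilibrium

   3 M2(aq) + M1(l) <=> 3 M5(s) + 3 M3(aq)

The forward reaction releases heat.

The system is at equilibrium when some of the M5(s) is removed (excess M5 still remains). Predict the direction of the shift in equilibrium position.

no shift

M5 is a pure solid; its activity is 1 regardless of amount, so Q is unaffected — no shift from this change.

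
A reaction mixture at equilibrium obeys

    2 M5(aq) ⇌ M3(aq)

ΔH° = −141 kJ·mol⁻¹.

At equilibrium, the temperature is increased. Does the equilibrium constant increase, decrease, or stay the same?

K depends on temperature via the van 't Hoff relation. The forward reaction is exothermic, so raising T decreases K.

decreases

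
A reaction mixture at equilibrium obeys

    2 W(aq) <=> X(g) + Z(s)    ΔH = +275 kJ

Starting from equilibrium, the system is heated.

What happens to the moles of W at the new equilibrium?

decreases

The forward reaction is endothermic. Raising T favours the endothermic direction — shift to the right.
The net shift is to the right. W is a reactant, so its amount decreases.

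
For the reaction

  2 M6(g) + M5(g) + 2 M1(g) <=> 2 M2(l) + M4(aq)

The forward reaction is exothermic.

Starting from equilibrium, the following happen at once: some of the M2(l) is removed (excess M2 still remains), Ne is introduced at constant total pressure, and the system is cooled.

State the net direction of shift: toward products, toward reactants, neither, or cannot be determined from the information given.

cannot be determined

M2 is a pure liquid; its activity is 1 regardless of amount, so Q is unaffected — no shift from this change.
Adding inert gas at constant total pressure expands the volume and lowers every reacting partial pressure. With Δn_gas = 0 − 5 = -5, Q moves away from K toward the side with fewer gas moles, so the system shifts toward the side with more gas moles — to the left.
The forward reaction is exothermic. Lowering T favours the exothermic direction — shift to the right.
The individual effects push in opposite directions; without quantitative information the net direction cannot be determined.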